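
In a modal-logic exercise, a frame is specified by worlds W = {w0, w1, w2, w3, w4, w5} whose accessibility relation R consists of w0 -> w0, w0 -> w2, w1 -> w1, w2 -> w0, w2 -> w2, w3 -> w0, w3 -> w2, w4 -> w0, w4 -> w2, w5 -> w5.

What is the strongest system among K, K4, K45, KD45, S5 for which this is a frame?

Transitive (axiom 4): yes — every two-step R-path is closed by a direct edge.
Euclidean (axiom 5): yes — any two successors of a common world are R-related.
Serial (axiom D): yes — every world has a successor (e.g. w0 R w0).
Reflexive (axiom T): no — w3 is not related to itself.
So F validates K, K4, K45, KD45; S5 would additionally require R to be reflexive. The strongest is KD45.

KD45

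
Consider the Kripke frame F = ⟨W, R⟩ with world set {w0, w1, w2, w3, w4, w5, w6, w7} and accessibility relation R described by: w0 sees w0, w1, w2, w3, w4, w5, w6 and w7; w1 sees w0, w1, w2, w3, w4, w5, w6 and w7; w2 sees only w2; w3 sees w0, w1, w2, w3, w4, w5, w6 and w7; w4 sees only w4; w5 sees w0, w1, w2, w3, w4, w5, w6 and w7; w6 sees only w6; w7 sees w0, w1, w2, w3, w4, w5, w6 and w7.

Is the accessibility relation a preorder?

Yes

Reflexive: yes — every world is R-related to itself.
Transitive: yes — every two-step R-path is closed by a direct edge.
So R is a preorder.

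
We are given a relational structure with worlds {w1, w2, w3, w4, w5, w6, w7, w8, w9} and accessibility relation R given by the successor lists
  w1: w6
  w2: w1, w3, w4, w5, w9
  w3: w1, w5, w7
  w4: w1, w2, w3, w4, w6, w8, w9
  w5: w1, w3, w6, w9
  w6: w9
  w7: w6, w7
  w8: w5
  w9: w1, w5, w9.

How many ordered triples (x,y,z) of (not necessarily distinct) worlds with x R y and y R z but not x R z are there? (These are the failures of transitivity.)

30

Enumerating: (w1,w6,w9), (w2,w1,w6), (w2,w3,w7), (w2,w4,w2), (w2,w4,w6), (w2,w4,w8), (w2,w5,w6), (w3,w1,w6), (w3,w5,w3), (w3,w5,w6), (w3,w5,w9), (w3,w7,w6), … and 18 more.
Total: 30.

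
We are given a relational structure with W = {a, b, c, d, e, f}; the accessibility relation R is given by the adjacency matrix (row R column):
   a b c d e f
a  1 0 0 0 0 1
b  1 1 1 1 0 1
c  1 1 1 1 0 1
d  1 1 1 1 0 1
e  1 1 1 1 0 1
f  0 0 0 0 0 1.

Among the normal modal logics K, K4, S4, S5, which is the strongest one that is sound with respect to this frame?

Transitive (axiom 4): yes — every two-step R-path is closed by a direct edge.
Reflexive (axiom T): no — e is not related to itself.
Euclidean (axiom 5): no — b R a and b R c, but not a R c.
So F validates K, K4; S4 would additionally require R to be reflexive. The strongest is K4.

K4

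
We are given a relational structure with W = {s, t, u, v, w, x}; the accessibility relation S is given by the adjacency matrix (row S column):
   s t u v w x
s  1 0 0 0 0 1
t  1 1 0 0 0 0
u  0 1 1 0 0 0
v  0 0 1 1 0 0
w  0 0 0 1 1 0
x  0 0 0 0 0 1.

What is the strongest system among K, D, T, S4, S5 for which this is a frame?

Serial (axiom D): yes — every world has a successor (e.g. s S s).
Reflexive (axiom T): yes — every world is S-related to itself.
Transitive (axiom 4): no — t S s and s S x, but not t S x.
Euclidean (axiom 5): no — s S x and s S s, but not x S s.
So F validates K, D, T; S4 would additionally require S to be transitive. The strongest is T.

T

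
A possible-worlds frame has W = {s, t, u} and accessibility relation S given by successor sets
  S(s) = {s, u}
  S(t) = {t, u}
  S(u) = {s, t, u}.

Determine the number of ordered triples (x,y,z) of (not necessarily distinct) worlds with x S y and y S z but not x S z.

Enumerating: (s,u,t), (t,u,s).

2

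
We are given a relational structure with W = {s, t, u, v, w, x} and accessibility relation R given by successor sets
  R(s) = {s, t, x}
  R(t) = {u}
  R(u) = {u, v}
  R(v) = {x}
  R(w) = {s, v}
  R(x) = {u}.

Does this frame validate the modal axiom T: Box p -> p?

No

The schema T characterises exactly the reflexive frames.
Reflexive: no — t is not related to itself.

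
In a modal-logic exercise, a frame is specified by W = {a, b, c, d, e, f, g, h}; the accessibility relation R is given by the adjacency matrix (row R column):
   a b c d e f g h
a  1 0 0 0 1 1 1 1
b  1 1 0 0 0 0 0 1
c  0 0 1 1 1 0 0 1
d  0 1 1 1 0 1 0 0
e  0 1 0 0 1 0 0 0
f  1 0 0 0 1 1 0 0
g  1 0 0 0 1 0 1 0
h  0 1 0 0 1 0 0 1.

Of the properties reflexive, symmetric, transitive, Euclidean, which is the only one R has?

Reflexive: yes — every world is R-related to itself.
Symmetric: no — a R e but not e R a.
Transitive: no — a R e and e R b, but not a R b.
Euclidean: no — a R e and a R f, but not e R f.
Only reflexive holds.

reflexive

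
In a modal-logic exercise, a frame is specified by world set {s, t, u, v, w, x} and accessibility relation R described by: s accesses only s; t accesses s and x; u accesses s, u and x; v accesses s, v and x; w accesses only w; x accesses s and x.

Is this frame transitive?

Yes

Transitive: yes — every two-step R-path is closed by a direct edge.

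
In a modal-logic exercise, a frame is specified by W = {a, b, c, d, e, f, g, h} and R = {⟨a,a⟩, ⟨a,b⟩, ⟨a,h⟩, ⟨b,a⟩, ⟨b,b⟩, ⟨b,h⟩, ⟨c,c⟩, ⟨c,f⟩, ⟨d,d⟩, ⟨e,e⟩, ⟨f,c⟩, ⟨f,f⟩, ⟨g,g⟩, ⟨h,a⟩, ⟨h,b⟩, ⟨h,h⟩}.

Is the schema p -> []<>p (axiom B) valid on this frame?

Yes

The schema B characterises exactly the symmetric frames.
Symmetric: yes — every pair in R has its reverse in R.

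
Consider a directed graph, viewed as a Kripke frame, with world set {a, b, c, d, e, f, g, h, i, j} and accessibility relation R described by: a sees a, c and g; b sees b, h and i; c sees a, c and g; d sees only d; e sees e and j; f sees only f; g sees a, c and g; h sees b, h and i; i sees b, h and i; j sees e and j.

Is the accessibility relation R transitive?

Transitive: yes — every two-step R-path is closed by a direct edge.

Yes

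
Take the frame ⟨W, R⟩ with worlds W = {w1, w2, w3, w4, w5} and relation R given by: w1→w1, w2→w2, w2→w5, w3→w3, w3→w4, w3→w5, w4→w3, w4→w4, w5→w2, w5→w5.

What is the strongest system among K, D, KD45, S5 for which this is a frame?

D

Serial (axiom D): yes — every world has a successor (e.g. w1 R w1).
Euclidean (axiom 5): no — w3 R w4 and w3 R w5, but not w4 R w5.
Transitive (axiom 4): no — w3 R w5 and w5 R w2, but not w3 R w2.
Reflexive (axiom T): yes — every world is R-related to itself.
So F validates K, D; KD45 would additionally require R to be Euclidean and transitive. The strongest is D.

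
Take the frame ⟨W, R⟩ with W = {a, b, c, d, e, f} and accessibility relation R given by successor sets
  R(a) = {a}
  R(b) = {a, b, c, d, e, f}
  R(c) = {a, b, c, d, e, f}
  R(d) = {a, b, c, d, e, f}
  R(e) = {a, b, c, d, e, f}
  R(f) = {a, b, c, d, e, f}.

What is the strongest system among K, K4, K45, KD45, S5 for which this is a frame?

Transitive (axiom 4): yes — every two-step R-path is closed by a direct edge.
Euclidean (axiom 5): no — b R a and b R c, but not a R c.
Serial (axiom D): yes — every world has a successor (e.g. a R a).
Reflexive (axiom T): yes — every world is R-related to itself.
So F validates K, K4; K45 would additionally require R to be Euclidean. The strongest is K4.

K4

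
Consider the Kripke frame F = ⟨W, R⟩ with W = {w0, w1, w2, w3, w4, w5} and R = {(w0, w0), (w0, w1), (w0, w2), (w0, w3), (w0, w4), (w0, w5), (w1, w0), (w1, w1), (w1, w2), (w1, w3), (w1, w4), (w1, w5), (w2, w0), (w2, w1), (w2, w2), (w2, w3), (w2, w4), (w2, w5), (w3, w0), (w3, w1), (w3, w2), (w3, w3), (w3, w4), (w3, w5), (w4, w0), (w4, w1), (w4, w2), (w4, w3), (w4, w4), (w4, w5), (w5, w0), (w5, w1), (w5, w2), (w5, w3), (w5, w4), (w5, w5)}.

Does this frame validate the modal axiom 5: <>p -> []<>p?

By correspondence theory, 5 is valid on a frame iff R is Euclidean.
Euclidean: yes — any two successors of a common world are R-related.

Yes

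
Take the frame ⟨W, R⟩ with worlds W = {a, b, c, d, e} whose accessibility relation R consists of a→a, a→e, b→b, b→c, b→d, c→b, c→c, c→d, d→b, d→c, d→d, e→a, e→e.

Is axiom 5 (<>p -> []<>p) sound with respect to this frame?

Yes

By correspondence theory, 5 is valid on a frame iff R is Euclidean.
Euclidean: yes — any two successors of a common world are R-related.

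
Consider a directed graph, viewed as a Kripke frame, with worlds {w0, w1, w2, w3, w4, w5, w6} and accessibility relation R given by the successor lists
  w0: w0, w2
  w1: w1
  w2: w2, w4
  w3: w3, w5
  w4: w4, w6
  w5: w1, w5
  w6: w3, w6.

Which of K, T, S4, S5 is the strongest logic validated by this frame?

Reflexive (axiom T): yes — every world is R-related to itself.
Transitive (axiom 4): no — w0 R w2 and w2 R w4, but not w0 R w4.
Euclidean (axiom 5): no — w0 R w2 and w0 R w0, but not w2 R w0.
So F validates K, T; S4 would additionally require R to be transitive. The strongest is T.

T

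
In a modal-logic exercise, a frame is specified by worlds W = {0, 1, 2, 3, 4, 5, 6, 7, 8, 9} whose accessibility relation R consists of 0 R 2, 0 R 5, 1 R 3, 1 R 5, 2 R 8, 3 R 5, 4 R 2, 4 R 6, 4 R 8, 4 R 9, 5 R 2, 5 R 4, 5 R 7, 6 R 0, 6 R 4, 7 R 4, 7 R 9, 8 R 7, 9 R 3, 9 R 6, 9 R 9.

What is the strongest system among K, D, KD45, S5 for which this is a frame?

D

Serial (axiom D): yes — every world has a successor (e.g. 0 R 2).
Euclidean (axiom 5): no — 0 R 2 and 0 R 5, but not 2 R 5.
Transitive (axiom 4): no — 0 R 2 and 2 R 8, but not 0 R 8.
Reflexive (axiom T): no — 0 is not related to itself.
So F validates K, D; KD45 would additionally require R to be Euclidean and transitive. The strongest is D.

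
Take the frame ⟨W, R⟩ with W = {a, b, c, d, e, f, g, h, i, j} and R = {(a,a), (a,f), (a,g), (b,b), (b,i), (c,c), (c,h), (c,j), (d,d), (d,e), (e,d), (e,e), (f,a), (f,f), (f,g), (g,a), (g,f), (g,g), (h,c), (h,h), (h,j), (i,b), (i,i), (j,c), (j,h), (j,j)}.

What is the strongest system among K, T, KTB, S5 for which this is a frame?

S5

Reflexive (axiom T): yes — every world is R-related to itself.
Symmetric (axiom B): yes — every pair in R has its reverse in R.
Euclidean (axiom 5): yes — any two successors of a common world are R-related.
So F validates K, T, KTB, S5. The strongest is S5.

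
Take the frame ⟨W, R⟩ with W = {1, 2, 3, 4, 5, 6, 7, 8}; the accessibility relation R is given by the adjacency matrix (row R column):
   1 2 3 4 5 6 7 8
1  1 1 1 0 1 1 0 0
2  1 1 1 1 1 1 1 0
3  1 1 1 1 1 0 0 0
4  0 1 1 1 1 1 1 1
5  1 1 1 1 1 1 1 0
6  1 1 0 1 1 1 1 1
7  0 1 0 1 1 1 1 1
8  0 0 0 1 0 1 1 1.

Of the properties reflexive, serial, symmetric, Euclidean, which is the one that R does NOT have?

Reflexive: yes — every world is R-related to itself.
Serial: yes — every world has a successor (e.g. 1 R 1).
Symmetric: yes — every pair in R has its reverse in R.
Euclidean: no — 1 R 3 and 1 R 6, but not 3 R 6.
Only Euclidean fails.

Euclidean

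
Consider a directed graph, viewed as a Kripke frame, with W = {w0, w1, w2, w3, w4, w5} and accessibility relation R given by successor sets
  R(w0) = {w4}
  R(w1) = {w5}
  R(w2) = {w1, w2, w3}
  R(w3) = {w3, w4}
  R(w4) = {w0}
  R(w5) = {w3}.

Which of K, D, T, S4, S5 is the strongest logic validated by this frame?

D

Serial (axiom D): yes — every world has a successor (e.g. w0 R w4).
Reflexive (axiom T): no — w0 is not related to itself.
Transitive (axiom 4): no — w1 R w5 and w5 R w3, but not w1 R w3.
Euclidean (axiom 5): no — w2 R w1 and w2 R w3, but not w1 R w3.
So F validates K, D; T would additionally require R to be reflexive. The strongest is D.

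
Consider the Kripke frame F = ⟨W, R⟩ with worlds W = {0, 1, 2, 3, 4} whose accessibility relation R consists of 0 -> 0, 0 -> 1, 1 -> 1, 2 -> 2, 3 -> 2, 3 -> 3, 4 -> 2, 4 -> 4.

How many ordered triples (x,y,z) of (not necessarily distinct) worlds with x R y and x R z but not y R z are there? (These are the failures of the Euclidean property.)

3

Enumerating: (0,1,0), (3,2,3), (4,2,4).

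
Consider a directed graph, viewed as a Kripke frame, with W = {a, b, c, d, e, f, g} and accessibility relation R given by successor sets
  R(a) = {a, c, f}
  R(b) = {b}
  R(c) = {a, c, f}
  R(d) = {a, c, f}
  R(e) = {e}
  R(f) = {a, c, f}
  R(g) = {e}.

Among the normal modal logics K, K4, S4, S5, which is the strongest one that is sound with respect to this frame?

K4

Transitive (axiom 4): yes — every two-step R-path is closed by a direct edge.
Reflexive (axiom T): no — d is not related to itself.
Euclidean (axiom 5): yes — any two successors of a common world are R-related.
So F validates K, K4; S4 would additionally require R to be reflexive. The strongest is K4.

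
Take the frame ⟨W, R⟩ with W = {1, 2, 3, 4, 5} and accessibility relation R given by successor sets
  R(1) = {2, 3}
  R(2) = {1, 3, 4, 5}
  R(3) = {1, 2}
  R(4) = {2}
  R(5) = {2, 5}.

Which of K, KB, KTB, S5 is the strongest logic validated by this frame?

KB

Symmetric (axiom B): yes — every pair in R has its reverse in R.
Reflexive (axiom T): no — 1 is not related to itself.
Euclidean (axiom 5): no — 2 R 1 and 2 R 4, but not 1 R 4.
So F validates K, KB; KTB would additionally require R to be reflexive. The strongest is KB.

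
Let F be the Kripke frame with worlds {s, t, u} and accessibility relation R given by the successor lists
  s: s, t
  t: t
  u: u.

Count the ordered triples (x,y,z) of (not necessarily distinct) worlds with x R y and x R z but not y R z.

Enumerating: (s,t,s).

1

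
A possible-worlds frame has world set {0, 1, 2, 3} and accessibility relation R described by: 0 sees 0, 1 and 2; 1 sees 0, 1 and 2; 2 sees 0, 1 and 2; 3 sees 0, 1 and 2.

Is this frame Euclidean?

Yes

Euclidean: yes — any two successors of a common world are R-related.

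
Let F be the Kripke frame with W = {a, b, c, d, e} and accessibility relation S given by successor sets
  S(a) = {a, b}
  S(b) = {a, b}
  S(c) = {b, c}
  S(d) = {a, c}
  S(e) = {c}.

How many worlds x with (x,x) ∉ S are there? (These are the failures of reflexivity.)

2

Enumerating: d, e.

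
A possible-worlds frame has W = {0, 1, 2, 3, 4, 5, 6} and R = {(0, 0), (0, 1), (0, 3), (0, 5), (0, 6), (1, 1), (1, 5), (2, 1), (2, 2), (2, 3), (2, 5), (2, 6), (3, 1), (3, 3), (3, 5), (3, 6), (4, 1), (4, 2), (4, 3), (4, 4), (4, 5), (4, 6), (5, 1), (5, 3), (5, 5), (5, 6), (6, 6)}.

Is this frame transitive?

Transitive: no — 1 R 5 and 5 R 3, but not 1 R 3.

No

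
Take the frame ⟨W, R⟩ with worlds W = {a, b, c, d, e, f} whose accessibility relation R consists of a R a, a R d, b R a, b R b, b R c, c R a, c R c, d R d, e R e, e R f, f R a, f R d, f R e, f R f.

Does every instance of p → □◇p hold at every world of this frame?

No

The schema B characterises exactly the symmetric frames.
Symmetric: no — a R d but not d R a.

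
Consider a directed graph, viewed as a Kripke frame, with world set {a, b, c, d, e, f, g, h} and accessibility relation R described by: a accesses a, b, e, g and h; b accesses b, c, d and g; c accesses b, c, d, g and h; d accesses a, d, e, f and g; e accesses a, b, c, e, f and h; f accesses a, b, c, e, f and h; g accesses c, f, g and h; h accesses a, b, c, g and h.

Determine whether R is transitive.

Transitive: no — a R b and b R c, but not a R c.

No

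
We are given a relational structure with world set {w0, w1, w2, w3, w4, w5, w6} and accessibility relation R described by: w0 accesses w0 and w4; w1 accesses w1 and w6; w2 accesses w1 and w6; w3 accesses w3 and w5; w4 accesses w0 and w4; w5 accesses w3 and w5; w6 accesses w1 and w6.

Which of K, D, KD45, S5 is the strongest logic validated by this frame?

KD45

Serial (axiom D): yes — every world has a successor (e.g. w0 R w0).
Euclidean (axiom 5): yes — any two successors of a common world are R-related.
Transitive (axiom 4): yes — every two-step R-path is closed by a direct edge.
Reflexive (axiom T): no — w2 is not related to itself.
So F validates K, D, KD45; S5 would additionally require R to be reflexive. The strongest is KD45.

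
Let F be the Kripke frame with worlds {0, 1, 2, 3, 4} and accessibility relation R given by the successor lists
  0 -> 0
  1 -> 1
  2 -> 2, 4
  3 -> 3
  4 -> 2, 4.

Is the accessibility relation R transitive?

Transitive: yes — every two-step R-path is closed by a direct edge.

Yes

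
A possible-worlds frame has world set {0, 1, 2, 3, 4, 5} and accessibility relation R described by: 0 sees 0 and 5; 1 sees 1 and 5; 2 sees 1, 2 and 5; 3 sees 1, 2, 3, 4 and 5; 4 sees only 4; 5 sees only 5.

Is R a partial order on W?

Reflexive: yes — every world is R-related to itself.
Transitive: yes — every two-step R-path is closed by a direct edge.
Antisymmetric: yes — no distinct pair is related both ways.
So R is a partial order.

Yes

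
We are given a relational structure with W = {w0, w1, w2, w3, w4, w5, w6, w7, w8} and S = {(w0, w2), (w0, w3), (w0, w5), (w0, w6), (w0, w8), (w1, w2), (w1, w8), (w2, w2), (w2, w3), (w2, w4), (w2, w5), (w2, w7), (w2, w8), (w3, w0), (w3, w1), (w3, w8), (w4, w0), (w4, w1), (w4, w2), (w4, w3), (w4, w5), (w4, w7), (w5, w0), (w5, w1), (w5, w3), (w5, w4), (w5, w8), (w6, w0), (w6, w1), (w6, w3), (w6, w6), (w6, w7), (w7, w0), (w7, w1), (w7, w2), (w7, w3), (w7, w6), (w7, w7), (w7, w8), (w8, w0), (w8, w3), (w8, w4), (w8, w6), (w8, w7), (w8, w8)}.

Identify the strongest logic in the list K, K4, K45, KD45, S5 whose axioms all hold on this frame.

K

Transitive (axiom 4): no — w0 S w2 and w2 S w4, but not w0 S w4.
Euclidean (axiom 5): no — w0 S w2 and w0 S w6, but not w2 S w6.
Serial (axiom D): yes — every world has a successor (e.g. w0 S w2).
Reflexive (axiom T): no — w0 is not related to itself.
So F validates K; K4 would additionally require S to be transitive. The strongest is K.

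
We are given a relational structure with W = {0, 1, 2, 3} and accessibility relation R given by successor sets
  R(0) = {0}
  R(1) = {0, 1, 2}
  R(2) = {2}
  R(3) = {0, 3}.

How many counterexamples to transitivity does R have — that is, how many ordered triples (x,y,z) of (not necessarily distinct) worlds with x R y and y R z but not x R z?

0

R is transitive; there are no such tuples.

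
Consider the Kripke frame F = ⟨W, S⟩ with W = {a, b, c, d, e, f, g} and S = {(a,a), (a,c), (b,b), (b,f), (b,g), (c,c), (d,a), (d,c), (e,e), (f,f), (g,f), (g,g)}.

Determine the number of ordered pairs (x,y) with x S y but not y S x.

Enumerating: (a,c), (b,f), (b,g), (d,a), (d,c), (g,f).

6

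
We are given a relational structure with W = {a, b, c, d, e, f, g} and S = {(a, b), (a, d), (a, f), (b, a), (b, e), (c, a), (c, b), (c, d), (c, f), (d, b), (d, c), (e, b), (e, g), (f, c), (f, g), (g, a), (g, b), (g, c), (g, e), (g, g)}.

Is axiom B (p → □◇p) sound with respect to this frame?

By correspondence theory, B is valid on a frame iff S is symmetric.
Symmetric: no — a S d but not d S a.

No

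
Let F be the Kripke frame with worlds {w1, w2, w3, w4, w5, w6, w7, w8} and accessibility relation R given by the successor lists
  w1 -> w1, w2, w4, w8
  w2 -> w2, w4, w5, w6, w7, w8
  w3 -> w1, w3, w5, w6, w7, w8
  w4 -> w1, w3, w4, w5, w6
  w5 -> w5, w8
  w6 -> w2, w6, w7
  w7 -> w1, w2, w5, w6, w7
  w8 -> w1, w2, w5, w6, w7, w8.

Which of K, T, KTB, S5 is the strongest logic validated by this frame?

T

Reflexive (axiom T): yes — every world is R-related to itself.
Symmetric (axiom B): no — w1 R w2 but not w2 R w1.
Euclidean (axiom 5): no — w1 R w4 and w1 R w2, but not w4 R w2.
So F validates K, T; KTB would additionally require R to be symmetric. The strongest is T.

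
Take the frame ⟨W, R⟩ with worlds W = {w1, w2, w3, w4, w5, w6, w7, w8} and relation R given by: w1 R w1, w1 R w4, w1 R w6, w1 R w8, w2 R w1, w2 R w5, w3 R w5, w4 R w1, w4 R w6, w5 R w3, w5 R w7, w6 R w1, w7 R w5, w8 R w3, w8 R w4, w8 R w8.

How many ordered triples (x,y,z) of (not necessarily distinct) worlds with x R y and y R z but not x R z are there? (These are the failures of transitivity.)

20

Enumerating: (w1,w8,w3), (w2,w1,w4), (w2,w1,w6), (w2,w1,w8), (w2,w5,w3), (w2,w5,w7), (w3,w5,w3), (w3,w5,w7), (w4,w1,w4), (w4,w1,w8), (w5,w3,w5), (w5,w7,w5), … and 8 more.
Total: 20.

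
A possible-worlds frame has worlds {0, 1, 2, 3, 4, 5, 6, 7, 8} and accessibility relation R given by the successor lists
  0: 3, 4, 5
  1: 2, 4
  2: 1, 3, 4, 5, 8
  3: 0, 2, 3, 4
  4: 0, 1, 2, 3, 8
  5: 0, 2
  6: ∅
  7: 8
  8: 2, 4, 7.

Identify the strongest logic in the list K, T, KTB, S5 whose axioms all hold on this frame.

Reflexive (axiom T): no — 0 is not related to itself.
Symmetric (axiom B): yes — every pair in R has its reverse in R.
Euclidean (axiom 5): no — 0 R 3 and 0 R 5, but not 3 R 5.
So F validates K; T would additionally require R to be reflexive. The strongest is K.

K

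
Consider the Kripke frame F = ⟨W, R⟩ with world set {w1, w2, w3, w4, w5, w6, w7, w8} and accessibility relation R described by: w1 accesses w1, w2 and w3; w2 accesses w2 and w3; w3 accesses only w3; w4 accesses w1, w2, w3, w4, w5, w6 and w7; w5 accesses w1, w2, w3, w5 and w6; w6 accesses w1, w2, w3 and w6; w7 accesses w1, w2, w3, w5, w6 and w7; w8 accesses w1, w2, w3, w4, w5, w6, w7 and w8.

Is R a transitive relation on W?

Yes

Transitive: yes — every two-step R-path is closed by a direct edge.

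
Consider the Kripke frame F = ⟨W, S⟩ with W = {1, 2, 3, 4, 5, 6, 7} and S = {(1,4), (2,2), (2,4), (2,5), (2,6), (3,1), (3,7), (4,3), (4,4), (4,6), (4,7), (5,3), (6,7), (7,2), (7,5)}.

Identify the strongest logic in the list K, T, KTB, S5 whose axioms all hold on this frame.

Reflexive (axiom T): no — 1 is not related to itself.
Symmetric (axiom B): no — 1 S 4 but not 4 S 1.
Euclidean (axiom 5): no — 2 S 4 and 2 S 5, but not 4 S 5.
So F validates K; T would additionally require S to be reflexive. The strongest is K.

K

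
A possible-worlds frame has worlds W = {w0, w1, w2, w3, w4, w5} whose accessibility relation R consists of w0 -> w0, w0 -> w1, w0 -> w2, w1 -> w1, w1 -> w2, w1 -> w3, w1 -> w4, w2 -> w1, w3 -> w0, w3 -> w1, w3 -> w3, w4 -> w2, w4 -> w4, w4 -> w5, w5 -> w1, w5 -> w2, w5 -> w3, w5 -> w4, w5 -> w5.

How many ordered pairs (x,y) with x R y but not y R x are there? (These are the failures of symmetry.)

Enumerating: (w0,w1), (w0,w2), (w1,w4), (w3,w0), (w4,w2), (w5,w1), (w5,w2), (w5,w3).

8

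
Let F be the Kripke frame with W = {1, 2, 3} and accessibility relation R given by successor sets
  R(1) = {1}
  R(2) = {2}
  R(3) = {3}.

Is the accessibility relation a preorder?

Reflexive: yes — every world is R-related to itself.
Transitive: yes — every two-step R-path is closed by a direct edge.
So R is a preorder.

Yes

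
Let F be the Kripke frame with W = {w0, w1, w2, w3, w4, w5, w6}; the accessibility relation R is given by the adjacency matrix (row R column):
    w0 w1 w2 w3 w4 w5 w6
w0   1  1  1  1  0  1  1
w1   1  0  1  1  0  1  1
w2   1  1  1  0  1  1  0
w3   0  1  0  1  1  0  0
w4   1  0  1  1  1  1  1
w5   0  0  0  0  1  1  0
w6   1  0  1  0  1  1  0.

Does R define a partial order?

Reflexive: no — w1 is not related to itself.
Transitive: no — w0 R w2 and w2 R w4, but not w0 R w4.
Antisymmetric: no — w0 R w1 and w1 R w0 with w0 ≠ w1.
So R is not a partial order.

No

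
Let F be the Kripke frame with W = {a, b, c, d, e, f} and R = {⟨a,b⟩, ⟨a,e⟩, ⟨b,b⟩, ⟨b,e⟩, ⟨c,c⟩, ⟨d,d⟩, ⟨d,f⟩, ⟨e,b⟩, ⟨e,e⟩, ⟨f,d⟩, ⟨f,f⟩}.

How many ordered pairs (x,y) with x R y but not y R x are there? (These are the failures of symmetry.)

2

Enumerating: (a,b), (a,e).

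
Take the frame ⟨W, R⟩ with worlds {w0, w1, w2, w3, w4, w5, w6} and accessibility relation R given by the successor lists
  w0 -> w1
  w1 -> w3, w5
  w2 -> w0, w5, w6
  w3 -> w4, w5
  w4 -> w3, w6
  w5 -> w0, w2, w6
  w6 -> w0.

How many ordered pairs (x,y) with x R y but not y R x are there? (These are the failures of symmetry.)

10

Enumerating: (w0,w1), (w1,w3), (w1,w5), (w2,w0), (w2,w6), (w3,w5), (w4,w6), (w5,w0), (w5,w6), (w6,w0).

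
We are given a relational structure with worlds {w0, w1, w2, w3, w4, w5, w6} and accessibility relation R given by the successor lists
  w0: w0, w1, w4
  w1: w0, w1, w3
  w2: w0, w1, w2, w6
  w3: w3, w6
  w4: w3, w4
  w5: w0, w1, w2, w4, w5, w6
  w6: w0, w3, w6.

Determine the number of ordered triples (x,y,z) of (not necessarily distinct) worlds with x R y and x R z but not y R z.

34

Enumerating: (w0,w1,w4), (w0,w4,w0), (w0,w4,w1), (w1,w0,w3), (w1,w3,w0), (w1,w3,w1), (w2,w0,w2), (w2,w0,w6), (w2,w1,w2), (w2,w1,w6), (w2,w6,w1), (w2,w6,w2), … and 22 more.
Total: 34.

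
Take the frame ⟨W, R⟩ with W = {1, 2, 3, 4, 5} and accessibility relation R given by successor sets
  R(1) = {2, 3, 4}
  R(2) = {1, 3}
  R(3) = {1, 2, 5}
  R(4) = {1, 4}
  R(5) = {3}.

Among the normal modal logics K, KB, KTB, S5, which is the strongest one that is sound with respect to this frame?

Symmetric (axiom B): yes — every pair in R has its reverse in R.
Reflexive (axiom T): no — 1 is not related to itself.
Euclidean (axiom 5): no — 1 R 2 and 1 R 4, but not 2 R 4.
So F validates K, KB; KTB would additionally require R to be reflexive. The strongest is KB.

KB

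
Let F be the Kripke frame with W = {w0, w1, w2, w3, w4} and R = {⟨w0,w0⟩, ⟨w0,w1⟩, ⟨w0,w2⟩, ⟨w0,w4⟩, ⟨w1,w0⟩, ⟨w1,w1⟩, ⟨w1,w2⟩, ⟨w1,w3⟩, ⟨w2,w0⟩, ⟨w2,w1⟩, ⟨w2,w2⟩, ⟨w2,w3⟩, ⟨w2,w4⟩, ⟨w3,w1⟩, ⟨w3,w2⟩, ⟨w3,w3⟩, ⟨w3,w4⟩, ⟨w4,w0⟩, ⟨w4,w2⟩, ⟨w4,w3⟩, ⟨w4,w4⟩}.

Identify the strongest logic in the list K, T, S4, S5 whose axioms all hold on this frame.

T

Reflexive (axiom T): yes — every world is R-related to itself.
Transitive (axiom 4): no — w0 R w1 and w1 R w3, but not w0 R w3.
Euclidean (axiom 5): no — w0 R w1 and w0 R w4, but not w1 R w4.
So F validates K, T; S4 would additionally require R to be transitive. The strongest is T.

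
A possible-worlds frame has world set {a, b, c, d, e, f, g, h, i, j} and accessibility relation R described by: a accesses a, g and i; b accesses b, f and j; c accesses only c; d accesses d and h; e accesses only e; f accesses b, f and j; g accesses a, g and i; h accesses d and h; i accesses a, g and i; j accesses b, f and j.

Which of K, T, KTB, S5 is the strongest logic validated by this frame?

S5

Reflexive (axiom T): yes — every world is R-related to itself.
Symmetric (axiom B): yes — every pair in R has its reverse in R.
Euclidean (axiom 5): yes — any two successors of a common world are R-related.
So F validates K, T, KTB, S5. The strongest is S5.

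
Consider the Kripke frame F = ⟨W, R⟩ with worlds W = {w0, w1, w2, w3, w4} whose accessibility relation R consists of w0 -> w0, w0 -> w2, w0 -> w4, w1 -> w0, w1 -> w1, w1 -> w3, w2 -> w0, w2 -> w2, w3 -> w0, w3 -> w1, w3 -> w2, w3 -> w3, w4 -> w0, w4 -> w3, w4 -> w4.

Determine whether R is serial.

Yes

Serial: yes — every world has a successor (e.g. w0 R w0).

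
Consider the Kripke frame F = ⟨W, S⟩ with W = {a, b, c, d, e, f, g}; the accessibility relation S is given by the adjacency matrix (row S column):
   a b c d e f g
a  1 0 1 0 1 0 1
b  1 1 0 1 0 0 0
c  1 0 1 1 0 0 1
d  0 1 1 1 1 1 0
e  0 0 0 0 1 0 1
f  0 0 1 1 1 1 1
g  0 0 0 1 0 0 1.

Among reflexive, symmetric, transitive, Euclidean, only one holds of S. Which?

Reflexive: yes — every world is S-related to itself.
Symmetric: no — a S e but not e S a.
Transitive: no — a S c and c S d, but not a S d.
Euclidean: no — a S c and a S e, but not c S e.
Only reflexive holds.

reflexive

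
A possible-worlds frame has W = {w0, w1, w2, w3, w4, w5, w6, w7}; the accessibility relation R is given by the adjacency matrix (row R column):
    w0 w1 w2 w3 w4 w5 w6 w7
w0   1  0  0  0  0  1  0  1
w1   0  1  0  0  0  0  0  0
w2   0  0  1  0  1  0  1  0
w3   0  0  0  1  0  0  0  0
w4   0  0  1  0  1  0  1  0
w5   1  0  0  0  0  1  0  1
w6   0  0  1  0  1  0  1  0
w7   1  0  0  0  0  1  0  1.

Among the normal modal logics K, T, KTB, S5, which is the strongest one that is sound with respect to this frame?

S5

Reflexive (axiom T): yes — every world is R-related to itself.
Symmetric (axiom B): yes — every pair in R has its reverse in R.
Euclidean (axiom 5): yes — any two successors of a common world are R-related.
So F validates K, T, KTB, S5. The strongest is S5.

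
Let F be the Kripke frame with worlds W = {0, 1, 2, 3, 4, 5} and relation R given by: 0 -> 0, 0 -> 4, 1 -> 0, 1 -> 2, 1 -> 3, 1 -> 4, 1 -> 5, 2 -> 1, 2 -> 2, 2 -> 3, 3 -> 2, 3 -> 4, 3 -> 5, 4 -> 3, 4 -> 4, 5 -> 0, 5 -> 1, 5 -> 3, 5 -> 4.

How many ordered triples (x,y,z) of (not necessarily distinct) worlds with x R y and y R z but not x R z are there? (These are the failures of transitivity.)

Enumerating: (0,4,3), (1,2,1), (1,5,1), (2,1,0), (2,1,4), (2,1,5), (2,3,4), (2,3,5), (3,2,1), (3,2,3), (3,4,3), (3,5,0), … and 8 more.
Total: 20.

20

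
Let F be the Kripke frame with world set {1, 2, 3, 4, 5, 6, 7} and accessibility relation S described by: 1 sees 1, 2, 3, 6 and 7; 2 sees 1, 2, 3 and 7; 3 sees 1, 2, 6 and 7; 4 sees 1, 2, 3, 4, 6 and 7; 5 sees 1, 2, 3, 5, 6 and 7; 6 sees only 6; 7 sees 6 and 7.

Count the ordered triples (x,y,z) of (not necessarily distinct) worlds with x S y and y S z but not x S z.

Enumerating: (2,1,6), (2,3,6), (2,7,6), (3,1,3), (3,2,3).

5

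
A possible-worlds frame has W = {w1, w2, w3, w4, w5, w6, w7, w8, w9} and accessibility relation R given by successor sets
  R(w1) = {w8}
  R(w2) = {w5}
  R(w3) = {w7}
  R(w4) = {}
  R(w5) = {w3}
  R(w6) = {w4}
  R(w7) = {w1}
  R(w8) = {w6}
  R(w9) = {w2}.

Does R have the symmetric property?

Symmetric: no — w1 R w8 but not w8 R w1.

No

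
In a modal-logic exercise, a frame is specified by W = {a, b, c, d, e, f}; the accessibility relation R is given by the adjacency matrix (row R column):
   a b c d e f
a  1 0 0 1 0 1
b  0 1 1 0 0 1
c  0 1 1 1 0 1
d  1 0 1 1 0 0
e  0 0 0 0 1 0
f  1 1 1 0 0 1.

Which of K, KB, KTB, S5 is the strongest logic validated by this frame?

Symmetric (axiom B): yes — every pair in R has its reverse in R.
Reflexive (axiom T): yes — every world is R-related to itself.
Euclidean (axiom 5): no — a R d and a R f, but not d R f.
So F validates K, KB, KTB; S5 would additionally require R to be Euclidean. The strongest is KTB.

KTB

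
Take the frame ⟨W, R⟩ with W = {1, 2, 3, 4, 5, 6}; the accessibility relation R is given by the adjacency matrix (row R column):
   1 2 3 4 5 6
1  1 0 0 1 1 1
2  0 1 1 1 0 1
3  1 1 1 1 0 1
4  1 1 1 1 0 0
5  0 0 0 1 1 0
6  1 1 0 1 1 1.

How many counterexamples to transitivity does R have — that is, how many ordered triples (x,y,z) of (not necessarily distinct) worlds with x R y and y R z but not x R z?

Enumerating: (1,4,2), (1,4,3), (1,6,2), (2,3,1), (2,4,1), (2,6,1), (2,6,5), (3,1,5), (3,6,5), (4,1,5), (4,1,6), (4,2,6), (4,3,6), (5,4,1), (5,4,2), (5,4,3), (6,2,3), (6,4,3).

18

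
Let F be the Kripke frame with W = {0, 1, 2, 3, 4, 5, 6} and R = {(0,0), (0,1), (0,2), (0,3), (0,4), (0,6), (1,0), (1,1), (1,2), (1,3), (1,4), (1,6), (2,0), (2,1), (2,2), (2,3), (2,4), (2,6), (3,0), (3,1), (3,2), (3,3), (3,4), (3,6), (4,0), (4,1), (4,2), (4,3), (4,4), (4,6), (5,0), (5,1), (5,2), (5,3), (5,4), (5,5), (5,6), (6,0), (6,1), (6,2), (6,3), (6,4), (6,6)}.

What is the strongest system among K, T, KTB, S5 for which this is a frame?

Reflexive (axiom T): yes — every world is R-related to itself.
Symmetric (axiom B): no — 5 R 0 but not 0 R 5.
Euclidean (axiom 5): no — 5 R 0 and 5 R 5, but not 0 R 5.
So F validates K, T; KTB would additionally require R to be symmetric. The strongest is T.

T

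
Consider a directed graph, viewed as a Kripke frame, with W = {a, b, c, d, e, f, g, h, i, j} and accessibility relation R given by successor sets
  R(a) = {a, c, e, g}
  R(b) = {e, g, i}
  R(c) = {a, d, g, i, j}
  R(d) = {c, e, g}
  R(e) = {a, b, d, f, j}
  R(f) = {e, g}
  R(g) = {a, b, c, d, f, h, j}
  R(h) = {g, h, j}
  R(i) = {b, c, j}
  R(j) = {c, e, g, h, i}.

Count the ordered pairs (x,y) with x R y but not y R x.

R is symmetric; there are no such tuples.

0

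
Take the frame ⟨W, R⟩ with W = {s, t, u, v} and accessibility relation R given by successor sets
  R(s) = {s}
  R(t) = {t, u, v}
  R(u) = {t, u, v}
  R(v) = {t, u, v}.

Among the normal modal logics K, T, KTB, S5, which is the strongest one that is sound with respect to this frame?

Reflexive (axiom T): yes — every world is R-related to itself.
Symmetric (axiom B): yes — every pair in R has its reverse in R.
Euclidean (axiom 5): yes — any two successors of a common world are R-related.
So F validates K, T, KTB, S5. The strongest is S5.

S5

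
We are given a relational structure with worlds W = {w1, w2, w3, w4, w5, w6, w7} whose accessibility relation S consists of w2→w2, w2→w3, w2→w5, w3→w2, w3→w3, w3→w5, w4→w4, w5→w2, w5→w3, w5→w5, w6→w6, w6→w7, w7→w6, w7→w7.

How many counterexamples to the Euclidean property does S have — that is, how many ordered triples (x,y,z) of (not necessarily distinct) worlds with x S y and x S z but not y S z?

0

S is Euclidean; there are no such tuples.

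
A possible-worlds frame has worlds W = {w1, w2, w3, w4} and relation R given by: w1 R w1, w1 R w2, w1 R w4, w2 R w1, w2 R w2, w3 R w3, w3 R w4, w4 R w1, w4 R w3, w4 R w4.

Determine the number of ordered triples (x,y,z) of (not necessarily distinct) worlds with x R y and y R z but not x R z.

Enumerating: (w1,w4,w3), (w2,w1,w4), (w3,w4,w1), (w4,w1,w2).

4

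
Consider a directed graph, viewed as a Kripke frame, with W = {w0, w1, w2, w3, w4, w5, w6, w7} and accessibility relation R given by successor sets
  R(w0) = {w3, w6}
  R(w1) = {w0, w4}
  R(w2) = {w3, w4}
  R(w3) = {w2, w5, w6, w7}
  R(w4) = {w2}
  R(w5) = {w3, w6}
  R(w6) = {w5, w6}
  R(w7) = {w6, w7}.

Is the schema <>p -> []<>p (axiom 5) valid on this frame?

No

Axiom 5 corresponds to the accessibility relation being Euclidean.
Euclidean: no — w0 R w6 and w0 R w3, but not w6 R w3.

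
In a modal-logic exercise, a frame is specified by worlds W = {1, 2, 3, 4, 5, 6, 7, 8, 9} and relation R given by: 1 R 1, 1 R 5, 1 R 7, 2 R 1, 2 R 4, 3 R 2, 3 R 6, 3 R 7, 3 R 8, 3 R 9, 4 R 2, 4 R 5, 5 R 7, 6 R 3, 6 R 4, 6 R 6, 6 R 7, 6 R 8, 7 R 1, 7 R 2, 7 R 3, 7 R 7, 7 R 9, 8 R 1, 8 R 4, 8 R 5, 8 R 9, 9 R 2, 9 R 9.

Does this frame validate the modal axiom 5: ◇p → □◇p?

The schema 5 characterises exactly the Euclidean frames.
Euclidean: no — 1 R 7 and 1 R 5, but not 7 R 5.

No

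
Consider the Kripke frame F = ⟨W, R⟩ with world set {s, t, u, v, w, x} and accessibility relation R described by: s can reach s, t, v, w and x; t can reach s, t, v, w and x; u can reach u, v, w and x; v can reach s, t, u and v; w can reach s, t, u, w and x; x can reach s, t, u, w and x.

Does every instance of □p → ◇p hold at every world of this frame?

By correspondence theory, D is valid on a frame iff R is serial.
Serial: yes — every world has a successor (e.g. s R s).

Yes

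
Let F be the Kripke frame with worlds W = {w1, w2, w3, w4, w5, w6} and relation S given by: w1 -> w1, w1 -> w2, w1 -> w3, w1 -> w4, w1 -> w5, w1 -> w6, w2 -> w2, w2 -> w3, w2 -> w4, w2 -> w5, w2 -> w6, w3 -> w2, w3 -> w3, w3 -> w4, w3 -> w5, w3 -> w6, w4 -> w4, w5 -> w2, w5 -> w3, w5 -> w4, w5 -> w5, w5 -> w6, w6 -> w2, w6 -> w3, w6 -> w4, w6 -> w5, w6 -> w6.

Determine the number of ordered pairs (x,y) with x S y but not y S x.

9

Enumerating: (w1,w2), (w1,w3), (w1,w4), (w1,w5), (w1,w6), (w2,w4), (w3,w4), (w5,w4), (w6,w4).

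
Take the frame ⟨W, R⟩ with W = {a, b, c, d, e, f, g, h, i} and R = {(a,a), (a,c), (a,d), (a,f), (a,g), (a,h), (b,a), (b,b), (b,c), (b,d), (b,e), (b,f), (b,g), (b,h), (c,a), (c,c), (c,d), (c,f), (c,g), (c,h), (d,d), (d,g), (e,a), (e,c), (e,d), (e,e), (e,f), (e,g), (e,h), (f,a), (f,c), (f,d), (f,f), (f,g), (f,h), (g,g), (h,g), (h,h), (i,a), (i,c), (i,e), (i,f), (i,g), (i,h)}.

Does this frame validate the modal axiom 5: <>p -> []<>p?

No

By correspondence theory, 5 is valid on a frame iff R is Euclidean.
Euclidean: no — a R d and a R c, but not d R c.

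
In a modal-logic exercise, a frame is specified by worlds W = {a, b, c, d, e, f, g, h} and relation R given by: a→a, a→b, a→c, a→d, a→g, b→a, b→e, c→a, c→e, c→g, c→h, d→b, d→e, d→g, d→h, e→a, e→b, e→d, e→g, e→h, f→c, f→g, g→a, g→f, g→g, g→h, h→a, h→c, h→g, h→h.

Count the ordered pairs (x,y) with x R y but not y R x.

Enumerating: (a,d), (c,e), (c,g), (d,b), (d,g), (d,h), (e,a), (e,g), (e,h), (f,c), (h,a).

11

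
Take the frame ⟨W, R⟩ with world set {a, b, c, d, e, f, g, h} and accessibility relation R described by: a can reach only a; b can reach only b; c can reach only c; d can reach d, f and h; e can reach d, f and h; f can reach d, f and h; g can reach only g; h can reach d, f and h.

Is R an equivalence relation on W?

No

Reflexive: no — e is not related to itself.
Symmetric: no — e R d but not d R e.
Transitive: yes — every two-step R-path is closed by a direct edge.
So R is not an equivalence relation.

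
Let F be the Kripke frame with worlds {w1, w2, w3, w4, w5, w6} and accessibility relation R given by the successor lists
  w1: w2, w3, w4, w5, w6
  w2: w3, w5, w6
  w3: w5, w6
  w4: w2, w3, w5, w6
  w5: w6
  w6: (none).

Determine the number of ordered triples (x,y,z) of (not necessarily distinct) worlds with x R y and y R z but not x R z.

R is transitive; there are no such tuples.

0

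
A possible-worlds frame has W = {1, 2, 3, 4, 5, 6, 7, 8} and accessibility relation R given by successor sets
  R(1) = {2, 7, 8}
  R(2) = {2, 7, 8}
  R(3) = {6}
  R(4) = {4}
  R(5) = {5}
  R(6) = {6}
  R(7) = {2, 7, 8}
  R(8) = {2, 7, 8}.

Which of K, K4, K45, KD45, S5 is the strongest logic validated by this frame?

KD45

Transitive (axiom 4): yes — every two-step R-path is closed by a direct edge.
Euclidean (axiom 5): yes — any two successors of a common world are R-related.
Serial (axiom D): yes — every world has a successor (e.g. 1 R 2).
Reflexive (axiom T): no — 1 is not related to itself.
So F validates K, K4, K45, KD45; S5 would additionally require R to be reflexive. The strongest is KD45.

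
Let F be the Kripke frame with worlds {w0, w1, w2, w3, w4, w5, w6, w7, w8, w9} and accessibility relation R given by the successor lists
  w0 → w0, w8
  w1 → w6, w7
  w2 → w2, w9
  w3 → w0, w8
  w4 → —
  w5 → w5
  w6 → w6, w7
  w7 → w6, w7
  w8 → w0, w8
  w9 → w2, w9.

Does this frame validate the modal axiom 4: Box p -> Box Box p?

Yes

By correspondence theory, 4 is valid on a frame iff R is transitive.
Transitive: yes — every two-step R-path is closed by a direct edge.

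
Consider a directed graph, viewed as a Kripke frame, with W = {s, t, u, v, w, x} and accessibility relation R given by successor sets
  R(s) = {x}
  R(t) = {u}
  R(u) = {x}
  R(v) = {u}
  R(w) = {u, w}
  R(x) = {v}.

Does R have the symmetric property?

No

Symmetric: no — s R x but not x R s.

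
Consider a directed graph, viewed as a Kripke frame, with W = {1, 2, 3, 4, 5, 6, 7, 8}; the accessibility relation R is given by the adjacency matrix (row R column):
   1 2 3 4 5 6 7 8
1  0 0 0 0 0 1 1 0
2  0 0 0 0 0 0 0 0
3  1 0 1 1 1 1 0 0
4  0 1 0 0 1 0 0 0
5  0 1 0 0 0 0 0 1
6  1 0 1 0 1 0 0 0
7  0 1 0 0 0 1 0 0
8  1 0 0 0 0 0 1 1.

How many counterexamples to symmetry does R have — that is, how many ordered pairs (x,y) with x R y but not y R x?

Enumerating: (1,7), (3,1), (3,4), (3,5), (4,2), (4,5), (5,2), (5,8), (6,5), (7,2), (7,6), (8,1), (8,7).

13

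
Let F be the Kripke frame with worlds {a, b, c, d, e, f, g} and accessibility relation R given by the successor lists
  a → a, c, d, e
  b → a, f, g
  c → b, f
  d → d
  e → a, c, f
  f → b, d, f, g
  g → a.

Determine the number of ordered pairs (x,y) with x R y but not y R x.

11

Enumerating: (a,c), (a,d), (b,a), (b,g), (c,b), (c,f), (e,c), (e,f), (f,d), (f,g), (g,a).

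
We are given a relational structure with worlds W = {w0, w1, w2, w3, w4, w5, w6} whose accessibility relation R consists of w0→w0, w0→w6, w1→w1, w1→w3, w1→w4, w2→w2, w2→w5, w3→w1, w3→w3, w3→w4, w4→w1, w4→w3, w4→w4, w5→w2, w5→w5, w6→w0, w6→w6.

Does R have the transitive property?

Yes

Transitive: yes — every two-step R-path is closed by a direct edge.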